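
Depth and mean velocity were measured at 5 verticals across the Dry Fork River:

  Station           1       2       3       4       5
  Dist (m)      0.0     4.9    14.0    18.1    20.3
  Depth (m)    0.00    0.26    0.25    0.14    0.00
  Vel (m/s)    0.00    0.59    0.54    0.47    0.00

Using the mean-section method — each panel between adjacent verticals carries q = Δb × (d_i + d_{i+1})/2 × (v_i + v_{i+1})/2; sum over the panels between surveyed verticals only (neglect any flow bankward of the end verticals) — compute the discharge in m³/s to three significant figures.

1.94 m³/s

Panel 1-2: Δb = 4.9 m, d̄ = (0.00+0.26)/2 = 0.13, v̄ = (0.00+0.59)/2 = 0.295 → q = 4.9×0.13×0.295 = 0.1879 m³/s
Panel 2-3: Δb = 9.1 m, d̄ = (0.26+0.25)/2 = 0.255, v̄ = (0.59+0.54)/2 = 0.565 → q = 9.1×0.255×0.565 = 1.311 m³/s
Panel 3-4: Δb = 4.1 m, d̄ = (0.25+0.14)/2 = 0.195, v̄ = (0.54+0.47)/2 = 0.505 → q = 4.1×0.195×0.505 = 0.4037 m³/s
Panel 4-5: Δb = 2.2 m, d̄ = (0.14+0.00)/2 = 0.07, v̄ = (0.47+0.00)/2 = 0.235 → q = 2.2×0.07×0.235 = 0.03619 m³/s
Q = Σ q = 1.939 m³/s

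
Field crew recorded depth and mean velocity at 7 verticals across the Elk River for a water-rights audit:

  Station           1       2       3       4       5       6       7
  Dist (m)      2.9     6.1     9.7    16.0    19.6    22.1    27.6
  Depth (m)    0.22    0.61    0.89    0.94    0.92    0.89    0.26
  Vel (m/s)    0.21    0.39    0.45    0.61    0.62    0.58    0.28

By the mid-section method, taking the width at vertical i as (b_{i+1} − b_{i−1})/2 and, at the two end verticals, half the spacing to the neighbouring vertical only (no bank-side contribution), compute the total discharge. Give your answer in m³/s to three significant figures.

w_1 = (6.1 − 2.9)/2 = 1.6 m; q_1 = 0.21 × 0.22 × 1.6 = 0.07392 m³/s
w_2 = (9.7 − 2.9)/2 = 3.4 m; q_2 = 0.39 × 0.61 × 3.4 = 0.8089 m³/s
w_3 = (16.0 − 6.1)/2 = 4.95 m; q_3 = 0.45 × 0.89 × 4.95 = 1.982 m³/s
w_4 = (19.6 − 9.7)/2 = 4.95 m; q_4 = 0.61 × 0.94 × 4.95 = 2.838 m³/s
w_5 = (22.1 − 16.0)/2 = 3.05 m; q_5 = 0.62 × 0.92 × 3.05 = 1.740 m³/s
w_6 = (27.6 − 19.6)/2 = 4 m; q_6 = 0.58 × 0.89 × 4 = 2.065 m³/s
w_7 = (27.6 − 22.1)/2 = 2.75 m; q_7 = 0.28 × 0.26 × 2.75 = 0.2002 m³/s
Q = Σ qᵢ = 9.708 m³/s

9.71 m³/s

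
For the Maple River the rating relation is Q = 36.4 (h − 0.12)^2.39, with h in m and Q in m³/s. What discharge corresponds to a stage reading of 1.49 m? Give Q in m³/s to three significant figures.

77.2 m³/s

Q = 36.4 × (1.49 − 0.12)^2.39 = 36.4 × 1.37^2.39 = 77.24 m³/s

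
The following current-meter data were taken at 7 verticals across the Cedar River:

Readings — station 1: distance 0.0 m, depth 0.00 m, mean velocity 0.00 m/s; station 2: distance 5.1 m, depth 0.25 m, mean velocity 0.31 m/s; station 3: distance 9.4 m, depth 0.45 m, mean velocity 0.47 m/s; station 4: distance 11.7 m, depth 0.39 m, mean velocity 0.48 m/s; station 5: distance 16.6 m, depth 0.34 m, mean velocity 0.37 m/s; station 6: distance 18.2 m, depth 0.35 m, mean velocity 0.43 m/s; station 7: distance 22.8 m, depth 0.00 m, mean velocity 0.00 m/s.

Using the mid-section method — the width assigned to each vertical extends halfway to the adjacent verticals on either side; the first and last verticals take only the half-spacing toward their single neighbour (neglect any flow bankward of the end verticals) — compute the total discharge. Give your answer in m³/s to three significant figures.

2.61 m³/s

w_2 = (9.4 − 0.0)/2 = 4.7 m; q_2 = 0.31 × 0.25 × 4.7 = 0.3643 m³/s
w_3 = (11.7 − 5.1)/2 = 3.3 m; q_3 = 0.47 × 0.45 × 3.3 = 0.6980 m³/s
w_4 = (16.6 − 9.4)/2 = 3.6 m; q_4 = 0.48 × 0.39 × 3.6 = 0.6739 m³/s
w_5 = (18.2 − 11.7)/2 = 3.25 m; q_5 = 0.37 × 0.34 × 3.25 = 0.4089 m³/s
w_6 = (22.8 − 16.6)/2 = 3.1 m; q_6 = 0.43 × 0.35 × 3.1 = 0.4666 m³/s
Stations 1, 7 contribute zero (depth or velocity is 0).
Q = Σ qᵢ = 2.612 m³/s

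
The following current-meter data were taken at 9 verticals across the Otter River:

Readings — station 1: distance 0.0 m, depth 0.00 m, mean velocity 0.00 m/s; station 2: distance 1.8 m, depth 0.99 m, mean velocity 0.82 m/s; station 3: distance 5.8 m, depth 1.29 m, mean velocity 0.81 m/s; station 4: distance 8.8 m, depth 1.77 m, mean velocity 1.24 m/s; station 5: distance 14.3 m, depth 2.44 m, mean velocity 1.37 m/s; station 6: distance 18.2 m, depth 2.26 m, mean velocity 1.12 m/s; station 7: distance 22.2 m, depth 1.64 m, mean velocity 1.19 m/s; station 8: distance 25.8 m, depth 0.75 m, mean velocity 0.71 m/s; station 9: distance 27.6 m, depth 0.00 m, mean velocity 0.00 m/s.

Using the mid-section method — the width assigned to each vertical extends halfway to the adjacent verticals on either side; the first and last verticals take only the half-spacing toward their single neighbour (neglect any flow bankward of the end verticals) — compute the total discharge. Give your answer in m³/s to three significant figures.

49.9 m³/s

w_2 = (5.8 − 0.0)/2 = 2.9 m; q_2 = 0.82 × 0.99 × 2.9 = 2.354 m³/s
w_3 = (8.8 − 1.8)/2 = 3.5 m; q_3 = 0.81 × 1.29 × 3.5 = 3.657 m³/s
w_4 = (14.3 − 5.8)/2 = 4.25 m; q_4 = 1.24 × 1.77 × 4.25 = 9.328 m³/s
w_5 = (18.2 − 8.8)/2 = 4.7 m; q_5 = 1.37 × 2.44 × 4.7 = 15.71 m³/s
w_6 = (22.2 − 14.3)/2 = 3.95 m; q_6 = 1.12 × 2.26 × 3.95 = 9.998 m³/s
w_7 = (25.8 − 18.2)/2 = 3.8 m; q_7 = 1.19 × 1.64 × 3.8 = 7.416 m³/s
w_8 = (27.6 − 22.2)/2 = 2.7 m; q_8 = 0.71 × 0.75 × 2.7 = 1.438 m³/s
Stations 1, 9 contribute zero (depth or velocity is 0).
Q = Σ qᵢ = 49.90 m³/s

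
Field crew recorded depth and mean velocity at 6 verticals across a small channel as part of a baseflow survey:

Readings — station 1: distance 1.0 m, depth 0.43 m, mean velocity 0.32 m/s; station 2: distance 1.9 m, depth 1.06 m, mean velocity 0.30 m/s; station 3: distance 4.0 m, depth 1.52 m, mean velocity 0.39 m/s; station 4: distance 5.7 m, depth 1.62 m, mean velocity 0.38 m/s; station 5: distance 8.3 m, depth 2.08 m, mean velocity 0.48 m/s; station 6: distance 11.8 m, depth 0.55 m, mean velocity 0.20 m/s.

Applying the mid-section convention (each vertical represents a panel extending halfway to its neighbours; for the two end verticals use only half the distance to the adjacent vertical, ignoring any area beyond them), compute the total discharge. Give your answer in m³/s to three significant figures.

w_1 = (1.9 − 1.0)/2 = 0.45 m; q_1 = 0.32 × 0.43 × 0.45 = 0.06192 m³/s
w_2 = (4.0 − 1.0)/2 = 1.5 m; q_2 = 0.30 × 1.06 × 1.5 = 0.4770 m³/s
w_3 = (5.7 − 1.9)/2 = 1.9 m; q_3 = 0.39 × 1.52 × 1.9 = 1.126 m³/s
w_4 = (8.3 − 4.0)/2 = 2.15 m; q_4 = 0.38 × 1.62 × 2.15 = 1.324 m³/s
w_5 = (11.8 − 5.7)/2 = 3.05 m; q_5 = 0.48 × 2.08 × 3.05 = 3.045 m³/s
w_6 = (11.8 − 8.3)/2 = 1.75 m; q_6 = 0.20 × 0.55 × 1.75 = 0.1925 m³/s
Q = Σ qᵢ = 6.226 m³/s

6.23 m³/s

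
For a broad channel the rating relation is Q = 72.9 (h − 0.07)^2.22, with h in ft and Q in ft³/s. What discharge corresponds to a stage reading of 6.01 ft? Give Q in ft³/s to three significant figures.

Q = 72.9 × (6.01 − 0.07)^2.22 = 72.9 × 5.94^2.22 = 3807 ft³/s

3810 ft³/s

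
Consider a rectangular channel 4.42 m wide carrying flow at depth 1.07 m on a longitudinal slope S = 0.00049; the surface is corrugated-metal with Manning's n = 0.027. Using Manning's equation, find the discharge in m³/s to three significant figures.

3.12 m³/s

A = b·y = 4.42 × 1.07 = 4.729 m²
P = b + 2y = 4.42 + 2×1.07 = 6.560 m
R = A/P = 4.729/6.560 = 0.7209 m
Q = (1/n)·A·R^(2/3)·S^(1/2) = (1/0.027) × 4.729 × 0.7209^(2/3) × 0.00049^(1/2) = 3.118 m³/s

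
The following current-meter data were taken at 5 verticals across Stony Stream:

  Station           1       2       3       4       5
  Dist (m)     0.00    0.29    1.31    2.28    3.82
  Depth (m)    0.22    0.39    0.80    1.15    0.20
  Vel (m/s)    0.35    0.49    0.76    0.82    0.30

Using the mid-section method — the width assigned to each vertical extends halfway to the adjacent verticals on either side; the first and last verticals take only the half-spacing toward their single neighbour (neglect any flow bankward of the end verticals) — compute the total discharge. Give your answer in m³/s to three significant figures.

1.97 m³/s

w_1 = (0.29 − 0.00)/2 = 0.145 m; q_1 = 0.35 × 0.22 × 0.145 = 0.01117 m³/s
w_2 = (1.31 − 0.00)/2 = 0.655 m; q_2 = 0.49 × 0.39 × 0.655 = 0.1252 m³/s
w_3 = (2.28 − 0.29)/2 = 0.995 m; q_3 = 0.76 × 0.80 × 0.995 = 0.6050 m³/s
w_4 = (3.82 − 1.31)/2 = 1.255 m; q_4 = 0.82 × 1.15 × 1.255 = 1.183 m³/s
w_5 = (3.82 − 2.28)/2 = 0.77 m; q_5 = 0.30 × 0.20 × 0.77 = 0.04620 m³/s
Q = Σ qᵢ = 1.971 m³/s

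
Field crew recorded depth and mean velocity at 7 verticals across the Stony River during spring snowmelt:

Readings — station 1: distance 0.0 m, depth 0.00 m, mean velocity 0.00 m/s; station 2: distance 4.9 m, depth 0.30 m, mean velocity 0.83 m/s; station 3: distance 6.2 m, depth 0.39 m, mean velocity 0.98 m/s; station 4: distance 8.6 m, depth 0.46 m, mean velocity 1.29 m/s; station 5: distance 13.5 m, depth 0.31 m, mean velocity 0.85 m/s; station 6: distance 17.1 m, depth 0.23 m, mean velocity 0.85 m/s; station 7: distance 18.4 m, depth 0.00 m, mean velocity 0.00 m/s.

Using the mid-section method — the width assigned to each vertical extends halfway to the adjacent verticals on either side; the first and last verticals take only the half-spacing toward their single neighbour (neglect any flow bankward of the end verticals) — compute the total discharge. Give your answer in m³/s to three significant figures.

5.24 m³/s

w_2 = (6.2 − 0.0)/2 = 3.1 m; q_2 = 0.83 × 0.30 × 3.1 = 0.7719 m³/s
w_3 = (8.6 − 4.9)/2 = 1.85 m; q_3 = 0.98 × 0.39 × 1.85 = 0.7071 m³/s
w_4 = (13.5 − 6.2)/2 = 3.65 m; q_4 = 1.29 × 0.46 × 3.65 = 2.166 m³/s
w_5 = (17.1 − 8.6)/2 = 4.25 m; q_5 = 0.85 × 0.31 × 4.25 = 1.120 m³/s
w_6 = (18.4 − 13.5)/2 = 2.45 m; q_6 = 0.85 × 0.23 × 2.45 = 0.4790 m³/s
Stations 1, 7 contribute zero (depth or velocity is 0).
Q = Σ qᵢ = 5.244 m³/s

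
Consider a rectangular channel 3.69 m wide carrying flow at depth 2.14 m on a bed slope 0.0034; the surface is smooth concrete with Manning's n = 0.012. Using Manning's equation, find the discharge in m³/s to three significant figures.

A = b·y = 3.69 × 2.14 = 7.897 m²
P = b + 2y = 3.69 + 2×2.14 = 7.970 m
R = A/P = 7.897/7.970 = 0.9908 m
Q = (1/n)·A·R^(2/3)·S^(1/2) = (1/0.012) × 7.897 × 0.9908^(2/3) × 0.0034^(1/2) = 38.13 m³/s

38.1 m³/s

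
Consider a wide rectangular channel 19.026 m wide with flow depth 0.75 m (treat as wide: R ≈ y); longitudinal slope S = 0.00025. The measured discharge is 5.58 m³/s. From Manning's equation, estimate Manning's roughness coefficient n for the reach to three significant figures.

0.0334

A = b·y = 19.026 × 0.75 = 14.27 m²
Wide channel: R ≈ y = 0.75 m
n = (1/Q)·A·R^(2/3)·S^(1/2) = (1/5.58) × 14.27 × 0.8255 × 0.01581 = 0.03338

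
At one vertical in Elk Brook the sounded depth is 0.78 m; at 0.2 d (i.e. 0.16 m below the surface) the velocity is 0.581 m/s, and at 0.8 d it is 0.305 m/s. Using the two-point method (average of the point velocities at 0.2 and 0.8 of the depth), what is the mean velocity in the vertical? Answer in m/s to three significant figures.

v̄ = (0.581 + 0.305) / 2 = 0.4430 m/s

0.443 m/s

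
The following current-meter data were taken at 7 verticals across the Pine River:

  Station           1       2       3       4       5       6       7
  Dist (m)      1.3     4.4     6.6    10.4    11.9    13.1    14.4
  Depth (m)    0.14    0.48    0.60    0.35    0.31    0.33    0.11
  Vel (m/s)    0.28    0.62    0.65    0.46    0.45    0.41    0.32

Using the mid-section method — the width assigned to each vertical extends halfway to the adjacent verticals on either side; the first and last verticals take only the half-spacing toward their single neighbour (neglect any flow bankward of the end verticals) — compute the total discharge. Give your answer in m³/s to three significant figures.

w_1 = (4.4 − 1.3)/2 = 1.55 m; q_1 = 0.28 × 0.14 × 1.55 = 0.06076 m³/s
w_2 = (6.6 − 1.3)/2 = 2.65 m; q_2 = 0.62 × 0.48 × 2.65 = 0.7886 m³/s
w_3 = (10.4 − 4.4)/2 = 3 m; q_3 = 0.65 × 0.60 × 3 = 1.170 m³/s
w_4 = (11.9 − 6.6)/2 = 2.65 m; q_4 = 0.46 × 0.35 × 2.65 = 0.4267 m³/s
w_5 = (13.1 − 10.4)/2 = 1.35 m; q_5 = 0.45 × 0.31 × 1.35 = 0.1883 m³/s
w_6 = (14.4 − 11.9)/2 = 1.25 m; q_6 = 0.41 × 0.33 × 1.25 = 0.1691 m³/s
w_7 = (14.4 − 13.1)/2 = 0.65 m; q_7 = 0.32 × 0.11 × 0.65 = 0.02288 m³/s
Q = Σ qᵢ = 2.826 m³/s

2.83 m³/s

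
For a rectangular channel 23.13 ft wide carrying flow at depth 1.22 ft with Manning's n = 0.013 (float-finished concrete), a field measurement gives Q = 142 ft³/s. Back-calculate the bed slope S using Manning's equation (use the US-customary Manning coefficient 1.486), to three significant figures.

A = b·y = 23.13 × 1.22 = 28.22 ft²
P = b + 2y = 23.13 + 2×1.22 = 25.57 ft
R = A/P = 28.22/25.57 = 1.104 ft
S = (Q·n / (1.486·A·R^(2/3)))² = (142×0.013 / (1.486×28.22×1.068))² = 0.001699

0.00170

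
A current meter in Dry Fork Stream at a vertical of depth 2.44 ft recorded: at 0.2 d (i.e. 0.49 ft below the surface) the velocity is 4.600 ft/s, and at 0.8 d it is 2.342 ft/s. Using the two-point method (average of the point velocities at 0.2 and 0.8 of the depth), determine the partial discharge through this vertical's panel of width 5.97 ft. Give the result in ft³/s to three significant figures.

50.6 ft³/s

v̄ = (4.600 + 2.342) / 2 = 3.471 ft/s
q = v̄ × d × w = 3.471 × 2.44 × 5.97 = 50.56 ft³/s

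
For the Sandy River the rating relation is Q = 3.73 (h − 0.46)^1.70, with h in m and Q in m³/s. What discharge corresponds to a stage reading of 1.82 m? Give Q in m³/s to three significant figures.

6.29 m³/s

Q = 3.73 × (1.82 − 0.46)^1.70 = 3.73 × 1.36^1.70 = 6.291 m³/s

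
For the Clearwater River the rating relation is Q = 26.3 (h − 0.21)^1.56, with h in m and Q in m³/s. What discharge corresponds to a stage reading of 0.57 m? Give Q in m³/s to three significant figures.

Q = 26.3 × (0.57 − 0.21)^1.56 = 26.3 × 0.36^1.56 = 5.343 m³/s

5.34 m³/s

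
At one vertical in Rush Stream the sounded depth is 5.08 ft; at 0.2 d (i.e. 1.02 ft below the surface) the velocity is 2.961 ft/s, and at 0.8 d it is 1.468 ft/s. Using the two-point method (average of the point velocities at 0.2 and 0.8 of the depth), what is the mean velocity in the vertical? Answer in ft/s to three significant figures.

2.21 ft/s

v̄ = (2.961 + 1.468) / 2 = 2.215 ft/s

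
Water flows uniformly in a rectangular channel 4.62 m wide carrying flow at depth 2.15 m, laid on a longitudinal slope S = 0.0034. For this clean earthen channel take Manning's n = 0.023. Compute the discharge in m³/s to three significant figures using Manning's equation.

A = b·y = 4.62 × 2.15 = 9.933 m²
P = b + 2y = 4.62 + 2×2.15 = 8.920 m
R = A/P = 9.933/8.920 = 1.114 m
Q = (1/n)·A·R^(2/3)·S^(1/2) = (1/0.023) × 9.933 × 1.114^(2/3) × 0.0034^(1/2) = 27.05 m³/s

27.1 m³/s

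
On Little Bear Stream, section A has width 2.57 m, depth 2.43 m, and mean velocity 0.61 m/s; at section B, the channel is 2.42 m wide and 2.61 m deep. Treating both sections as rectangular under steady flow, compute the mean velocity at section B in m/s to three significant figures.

0.603 m/s

Q = A₁V₁ = (2.57×2.43) × 0.61 = 3.810 m³/s
A₂ = 2.42 × 2.61 = 6.316 m²
V₂ = Q/A₂ = 3.810/6.316 = 0.6031 m/s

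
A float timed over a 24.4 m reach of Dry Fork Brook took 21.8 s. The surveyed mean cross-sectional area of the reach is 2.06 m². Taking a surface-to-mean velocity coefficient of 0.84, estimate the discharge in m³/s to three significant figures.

1.94 m³/s

v_surface = L / t̄ = 24.4 / 21.8 = 1.119 m/s
v_mean = 0.84 × 1.119 = 0.9402 m/s
Q = A × v_mean = 2.06 × 0.9402 = 1.937 m³/s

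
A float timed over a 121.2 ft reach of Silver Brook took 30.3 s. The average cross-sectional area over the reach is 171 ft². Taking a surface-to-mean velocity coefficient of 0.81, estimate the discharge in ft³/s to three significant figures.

554 ft³/s

v_surface = L / t̄ = 121.2 / 30.3 = 4.000 ft/s
v_mean = 0.81 × 4.000 = 3.240 ft/s
Q = A × v_mean = 171 × 3.240 = 554.0 ft³/s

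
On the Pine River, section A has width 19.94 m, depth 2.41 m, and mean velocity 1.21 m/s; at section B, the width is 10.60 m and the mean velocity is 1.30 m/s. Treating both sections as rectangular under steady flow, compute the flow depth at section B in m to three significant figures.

Q = A₁V₁ = (19.94×2.41) × 1.21 = 58.15 m³/s
d₂ = Q/(b₂ V₂) = 58.15/(10.60×1.30) = 4.220 m

4.22 m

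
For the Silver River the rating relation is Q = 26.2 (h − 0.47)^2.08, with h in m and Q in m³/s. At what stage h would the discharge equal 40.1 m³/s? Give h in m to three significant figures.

1.70 m

h − h₀ = (Q/C)^(1/b) = (40.1/26.2)^(1/2.08) = 1.227 m
h = 0.47 + 1.227 = 1.697 m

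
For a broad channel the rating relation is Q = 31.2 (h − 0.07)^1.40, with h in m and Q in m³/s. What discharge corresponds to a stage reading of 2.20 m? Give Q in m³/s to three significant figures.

89.9 m³/s

Q = 31.2 × (2.20 − 0.07)^1.40 = 31.2 × 2.13^1.40 = 89.93 m³/s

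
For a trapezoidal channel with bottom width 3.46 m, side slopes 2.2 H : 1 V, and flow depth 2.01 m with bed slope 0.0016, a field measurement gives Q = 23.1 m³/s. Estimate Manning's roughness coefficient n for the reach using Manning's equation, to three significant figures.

0.0310

A = (b + z·y)·y = (3.46 + 2.2×2.01)×2.01 = 15.84 m²
P = b + 2y√(1+z²) = 3.46 + 2×2.01×√(1+2.2²) = 13.17 m
R = A/P = 15.84/13.17 = 1.203 m
n = (1/Q)·A·R^(2/3)·S^(1/2) = (1/23.1) × 15.84 × 1.131 × 0.04000 = 0.03102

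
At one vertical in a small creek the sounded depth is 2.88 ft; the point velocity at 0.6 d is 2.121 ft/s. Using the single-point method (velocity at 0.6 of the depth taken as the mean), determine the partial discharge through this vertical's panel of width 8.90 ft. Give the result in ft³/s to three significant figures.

54.4 ft³/s

v̄ = v₀.₆ = 2.121 ft/s
q = v̄ × d × w = 2.121 × 2.88 × 8.90 = 54.37 ft³/s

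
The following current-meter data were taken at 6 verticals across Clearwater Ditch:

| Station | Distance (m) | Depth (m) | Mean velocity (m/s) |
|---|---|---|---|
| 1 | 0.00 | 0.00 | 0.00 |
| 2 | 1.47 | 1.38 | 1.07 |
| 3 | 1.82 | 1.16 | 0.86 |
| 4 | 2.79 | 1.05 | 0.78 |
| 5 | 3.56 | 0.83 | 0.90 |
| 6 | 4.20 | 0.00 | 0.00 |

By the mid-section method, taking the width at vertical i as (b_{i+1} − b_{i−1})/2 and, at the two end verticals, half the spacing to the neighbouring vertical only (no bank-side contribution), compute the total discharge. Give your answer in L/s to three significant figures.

w_2 = (1.82 − 0.00)/2 = 0.91 m; q_2 = 1.07 × 1.38 × 0.91 = 1.344 m³/s
w_3 = (2.79 − 1.47)/2 = 0.66 m; q_3 = 0.86 × 1.16 × 0.66 = 0.6584 m³/s
w_4 = (3.56 − 1.82)/2 = 0.87 m; q_4 = 0.78 × 1.05 × 0.87 = 0.7125 m³/s
w_5 = (4.20 − 2.79)/2 = 0.705 m; q_5 = 0.90 × 0.83 × 0.705 = 0.5266 m³/s
Stations 1, 6 contribute zero (depth or velocity is 0).
Q = Σ qᵢ = 3.241 m³/s
= 3.241 × 1000 = 3241 L/s

3240 L/s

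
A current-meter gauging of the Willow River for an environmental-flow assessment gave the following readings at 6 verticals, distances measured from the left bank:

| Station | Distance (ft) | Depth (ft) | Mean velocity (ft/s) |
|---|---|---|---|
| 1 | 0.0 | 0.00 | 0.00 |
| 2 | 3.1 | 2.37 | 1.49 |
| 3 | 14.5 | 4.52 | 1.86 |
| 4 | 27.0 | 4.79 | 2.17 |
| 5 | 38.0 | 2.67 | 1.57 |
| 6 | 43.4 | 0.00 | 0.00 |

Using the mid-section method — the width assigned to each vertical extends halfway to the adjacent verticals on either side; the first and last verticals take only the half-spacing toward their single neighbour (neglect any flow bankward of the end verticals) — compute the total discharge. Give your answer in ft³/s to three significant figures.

w_2 = (14.5 − 0.0)/2 = 7.25 ft; q_2 = 1.49 × 2.37 × 7.25 = 25.60 ft³/s
w_3 = (27.0 − 3.1)/2 = 11.95 ft; q_3 = 1.86 × 4.52 × 11.95 = 100.5 ft³/s
w_4 = (38.0 − 14.5)/2 = 11.75 ft; q_4 = 2.17 × 4.79 × 11.75 = 122.1 ft³/s
w_5 = (43.4 − 27.0)/2 = 8.2 ft; q_5 = 1.57 × 2.67 × 8.2 = 34.37 ft³/s
Stations 1, 6 contribute zero (depth or velocity is 0).
Q = Σ qᵢ = 282.6 ft³/s

283 ft³/s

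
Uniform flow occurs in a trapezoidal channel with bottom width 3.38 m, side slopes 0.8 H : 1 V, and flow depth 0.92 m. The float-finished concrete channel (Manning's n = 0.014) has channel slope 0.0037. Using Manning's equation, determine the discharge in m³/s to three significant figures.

A = (b + z·y)·y = (3.38 + 0.8×0.92)×0.92 = 3.787 m²
P = b + 2y√(1+z²) = 3.38 + 2×0.92×√(1+0.8²) = 5.736 m
R = A/P = 3.787/5.736 = 0.6601 m
Q = (1/n)·A·R^(2/3)·S^(1/2) = (1/0.014) × 3.787 × 0.6601^(2/3) × 0.0037^(1/2) = 12.47 m³/s

12.5 m³/s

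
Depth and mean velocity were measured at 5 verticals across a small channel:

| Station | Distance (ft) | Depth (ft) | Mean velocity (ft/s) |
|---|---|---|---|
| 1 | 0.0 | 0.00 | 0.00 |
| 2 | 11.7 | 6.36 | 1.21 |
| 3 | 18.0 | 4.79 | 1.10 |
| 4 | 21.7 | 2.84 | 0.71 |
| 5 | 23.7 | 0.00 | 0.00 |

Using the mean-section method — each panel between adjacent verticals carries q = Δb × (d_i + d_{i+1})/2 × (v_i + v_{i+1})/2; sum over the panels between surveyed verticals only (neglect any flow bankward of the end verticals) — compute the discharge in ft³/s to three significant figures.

76.9 ft³/s

Panel 1-2: Δb = 11.7 ft, d̄ = (0.00+6.36)/2 = 3.18, v̄ = (0.00+1.21)/2 = 0.605 → q = 11.7×3.18×0.605 = 22.51 ft³/s
Panel 2-3: Δb = 6.3 ft, d̄ = (6.36+4.79)/2 = 5.575, v̄ = (1.21+1.10)/2 = 1.155 → q = 6.3×5.575×1.155 = 40.57 ft³/s
Panel 3-4: Δb = 3.7 ft, d̄ = (4.79+2.84)/2 = 3.815, v̄ = (1.10+0.71)/2 = 0.905 → q = 3.7×3.815×0.905 = 12.77 ft³/s
Panel 4-5: Δb = 2 ft, d̄ = (2.84+0.00)/2 = 1.42, v̄ = (0.71+0.00)/2 = 0.355 → q = 2×1.42×0.355 = 1.008 ft³/s
Q = Σ q = 76.86 ft³/s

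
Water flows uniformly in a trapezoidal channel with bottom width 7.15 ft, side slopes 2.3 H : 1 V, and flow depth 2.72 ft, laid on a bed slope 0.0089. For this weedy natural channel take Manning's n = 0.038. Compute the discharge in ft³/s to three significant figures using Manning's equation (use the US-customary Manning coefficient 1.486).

196 ft³/s

A = (b + z·y)·y = (7.15 + 2.3×2.72)×2.72 = 36.46 ft²
P = b + 2y√(1+z²) = 7.15 + 2×2.72×√(1+2.3²) = 20.79 ft
R = A/P = 36.46/20.79 = 1.754 ft
Q = (1.486/n)·A·R^(2/3)·S^(1/2) = (1.486/0.038) × 36.46 × 1.754^(2/3) × 0.0089^(1/2) = 195.6 ft³/s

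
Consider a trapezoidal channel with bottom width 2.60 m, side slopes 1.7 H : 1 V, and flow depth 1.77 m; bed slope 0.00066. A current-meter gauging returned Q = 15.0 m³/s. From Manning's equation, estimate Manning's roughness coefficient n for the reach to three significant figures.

0.0174

A = (b + z·y)·y = (2.60 + 1.7×1.77)×1.77 = 9.928 m²
P = b + 2y√(1+z²) = 2.60 + 2×1.77×√(1+1.7²) = 9.582 m
R = A/P = 9.928/9.582 = 1.036 m
n = (1/Q)·A·R^(2/3)·S^(1/2) = (1/15.0) × 9.928 × 1.024 × 0.02569 = 0.01741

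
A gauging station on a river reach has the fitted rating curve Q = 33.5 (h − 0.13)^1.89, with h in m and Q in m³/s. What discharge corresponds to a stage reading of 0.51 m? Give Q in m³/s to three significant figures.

5.38 m³/s

Q = 33.5 × (0.51 − 0.13)^1.89 = 33.5 × 0.38^1.89 = 5.381 m³/s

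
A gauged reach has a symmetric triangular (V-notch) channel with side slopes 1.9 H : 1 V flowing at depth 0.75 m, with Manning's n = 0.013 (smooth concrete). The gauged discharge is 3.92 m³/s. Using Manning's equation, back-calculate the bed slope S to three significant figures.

0.00990

A = z·y² = 1.9×0.75² = 1.069 m²
P = 2y√(1+z²) = 2×0.75×√(1+1.9²) = 3.221 m
R = A/P = 1.069/3.221 = 0.3318 m
S = (Q·n / (1·A·R^(2/3)))² = (3.92×0.013 / (1×1.069×0.4793))² = 0.009896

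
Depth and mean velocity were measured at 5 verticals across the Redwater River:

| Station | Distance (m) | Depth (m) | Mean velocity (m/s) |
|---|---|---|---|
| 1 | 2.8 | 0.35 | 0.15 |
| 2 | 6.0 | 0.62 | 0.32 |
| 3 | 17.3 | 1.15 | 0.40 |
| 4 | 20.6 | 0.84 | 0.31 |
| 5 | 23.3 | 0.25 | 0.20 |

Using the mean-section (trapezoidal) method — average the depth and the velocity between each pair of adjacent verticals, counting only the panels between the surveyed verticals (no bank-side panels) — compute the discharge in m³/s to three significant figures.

Panel 1-2: Δb = 3.2 m, d̄ = (0.35+0.62)/2 = 0.485, v̄ = (0.15+0.32)/2 = 0.235 → q = 3.2×0.485×0.235 = 0.3647 m³/s
Panel 2-3: Δb = 11.3 m, d̄ = (0.62+1.15)/2 = 0.885, v̄ = (0.32+0.40)/2 = 0.36 → q = 11.3×0.885×0.36 = 3.600 m³/s
Panel 3-4: Δb = 3.3 m, d̄ = (1.15+0.84)/2 = 0.995, v̄ = (0.40+0.31)/2 = 0.355 → q = 3.3×0.995×0.355 = 1.166 m³/s
Panel 4-5: Δb = 2.7 m, d̄ = (0.84+0.25)/2 = 0.545, v̄ = (0.31+0.20)/2 = 0.255 → q = 2.7×0.545×0.255 = 0.3752 m³/s
Q = Σ q = 5.506 m³/s

5.51 m³/s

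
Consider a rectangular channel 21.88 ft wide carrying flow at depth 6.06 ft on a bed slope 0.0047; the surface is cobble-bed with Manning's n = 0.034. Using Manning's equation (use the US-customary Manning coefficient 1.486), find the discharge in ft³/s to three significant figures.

984 ft³/s

A = b·y = 21.88 × 6.06 = 132.6 ft²
P = b + 2y = 21.88 + 2×6.06 = 34.00 ft
R = A/P = 132.6/34.00 = 3.900 ft
Q = (1.486/n)·A·R^(2/3)·S^(1/2) = (1.486/0.034) × 132.6 × 3.900^(2/3) × 0.0047^(1/2) = 984.3 ft³/s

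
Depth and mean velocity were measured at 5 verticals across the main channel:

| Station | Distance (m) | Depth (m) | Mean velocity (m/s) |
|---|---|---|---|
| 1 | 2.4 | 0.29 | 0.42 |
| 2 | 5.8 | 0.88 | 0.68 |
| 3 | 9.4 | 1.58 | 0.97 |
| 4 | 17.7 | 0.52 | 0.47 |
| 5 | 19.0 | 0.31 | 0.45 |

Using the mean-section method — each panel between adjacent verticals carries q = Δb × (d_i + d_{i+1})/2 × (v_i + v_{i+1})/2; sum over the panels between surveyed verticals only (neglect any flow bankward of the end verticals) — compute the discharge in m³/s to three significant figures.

Panel 1-2: Δb = 3.4 m, d̄ = (0.29+0.88)/2 = 0.585, v̄ = (0.42+0.68)/2 = 0.55 → q = 3.4×0.585×0.55 = 1.094 m³/s
Panel 2-3: Δb = 3.6 m, d̄ = (0.88+1.58)/2 = 1.23, v̄ = (0.68+0.97)/2 = 0.825 → q = 3.6×1.23×0.825 = 3.653 m³/s
Panel 3-4: Δb = 8.3 m, d̄ = (1.58+0.52)/2 = 1.05, v̄ = (0.97+0.47)/2 = 0.72 → q = 8.3×1.05×0.72 = 6.275 m³/s
Panel 4-5: Δb = 1.3 m, d̄ = (0.52+0.31)/2 = 0.415, v̄ = (0.47+0.45)/2 = 0.46 → q = 1.3×0.415×0.46 = 0.2482 m³/s
Q = Σ q = 11.27 m³/s

11.3 m³/s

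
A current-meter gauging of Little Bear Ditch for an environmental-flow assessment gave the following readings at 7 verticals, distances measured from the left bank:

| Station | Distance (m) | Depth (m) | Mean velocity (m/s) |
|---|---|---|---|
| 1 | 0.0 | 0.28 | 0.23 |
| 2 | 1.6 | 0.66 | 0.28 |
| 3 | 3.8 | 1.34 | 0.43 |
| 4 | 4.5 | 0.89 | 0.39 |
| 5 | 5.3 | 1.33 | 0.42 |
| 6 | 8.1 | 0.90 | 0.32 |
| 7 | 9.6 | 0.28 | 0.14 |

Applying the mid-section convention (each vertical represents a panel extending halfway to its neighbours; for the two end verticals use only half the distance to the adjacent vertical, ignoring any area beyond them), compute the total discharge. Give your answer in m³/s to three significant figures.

w_1 = (1.6 − 0.0)/2 = 0.8 m; q_1 = 0.23 × 0.28 × 0.8 = 0.05152 m³/s
w_2 = (3.8 − 0.0)/2 = 1.9 m; q_2 = 0.28 × 0.66 × 1.9 = 0.3511 m³/s
w_3 = (4.5 − 1.6)/2 = 1.45 m; q_3 = 0.43 × 1.34 × 1.45 = 0.8355 m³/s
w_4 = (5.3 − 3.8)/2 = 0.75 m; q_4 = 0.39 × 0.89 × 0.75 = 0.2603 m³/s
w_5 = (8.1 − 4.5)/2 = 1.8 m; q_5 = 0.42 × 1.33 × 1.8 = 1.005 m³/s
w_6 = (9.6 − 5.3)/2 = 2.15 m; q_6 = 0.32 × 0.90 × 2.15 = 0.6192 m³/s
w_7 = (9.6 − 8.1)/2 = 0.75 m; q_7 = 0.14 × 0.28 × 0.75 = 0.02940 m³/s
Q = Σ qᵢ = 3.153 m³/s

3.15 m³/s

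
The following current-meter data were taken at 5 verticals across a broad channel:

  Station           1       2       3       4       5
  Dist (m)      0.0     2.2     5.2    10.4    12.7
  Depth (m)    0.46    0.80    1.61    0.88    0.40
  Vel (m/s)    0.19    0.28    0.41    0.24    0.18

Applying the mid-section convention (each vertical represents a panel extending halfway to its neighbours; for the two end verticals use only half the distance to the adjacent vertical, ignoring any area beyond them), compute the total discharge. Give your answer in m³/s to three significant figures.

4.26 m³/s

w_1 = (2.2 − 0.0)/2 = 1.1 m; q_1 = 0.19 × 0.46 × 1.1 = 0.09614 m³/s
w_2 = (5.2 − 0.0)/2 = 2.6 m; q_2 = 0.28 × 0.80 × 2.6 = 0.5824 m³/s
w_3 = (10.4 − 2.2)/2 = 4.1 m; q_3 = 0.41 × 1.61 × 4.1 = 2.706 m³/s
w_4 = (12.7 − 5.2)/2 = 3.75 m; q_4 = 0.24 × 0.88 × 3.75 = 0.7920 m³/s
w_5 = (12.7 − 10.4)/2 = 1.15 m; q_5 = 0.18 × 0.40 × 1.15 = 0.08280 m³/s
Q = Σ qᵢ = 4.260 m³/s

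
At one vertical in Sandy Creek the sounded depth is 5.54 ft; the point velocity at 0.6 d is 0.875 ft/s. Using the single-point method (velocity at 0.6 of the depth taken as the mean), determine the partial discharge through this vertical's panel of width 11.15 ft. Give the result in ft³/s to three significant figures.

v̄ = v₀.₆ = 0.875 ft/s
q = v̄ × d × w = 0.8750 × 5.54 × 11.15 = 54.05 ft³/s

54.0 ft³/s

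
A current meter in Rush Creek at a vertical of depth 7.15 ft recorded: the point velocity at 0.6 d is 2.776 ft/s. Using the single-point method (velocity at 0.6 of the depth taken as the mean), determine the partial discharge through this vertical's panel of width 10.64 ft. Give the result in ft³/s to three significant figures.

v̄ = v₀.₆ = 2.776 ft/s
q = v̄ × d × w = 2.776 × 7.15 × 10.64 = 211.2 ft³/s

211 ft³/s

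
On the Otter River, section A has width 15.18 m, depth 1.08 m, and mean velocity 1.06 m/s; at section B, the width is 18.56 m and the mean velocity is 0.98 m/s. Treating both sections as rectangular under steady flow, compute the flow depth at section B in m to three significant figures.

Q = A₁V₁ = (15.18×1.08) × 1.06 = 17.38 m³/s
d₂ = Q/(b₂ V₂) = 17.38/(18.56×0.98) = 0.9554 m

0.955 m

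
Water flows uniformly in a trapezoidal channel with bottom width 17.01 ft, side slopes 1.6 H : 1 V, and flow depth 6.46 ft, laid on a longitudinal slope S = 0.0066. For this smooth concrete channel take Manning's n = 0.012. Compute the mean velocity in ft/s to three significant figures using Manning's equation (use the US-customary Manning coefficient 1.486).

26.5 ft/s

A = (b + z·y)·y = (17.01 + 1.6×6.46)×6.46 = 176.7 ft²
P = b + 2y√(1+z²) = 17.01 + 2×6.46×√(1+1.6²) = 41.39 ft
R = A/P = 176.7/41.39 = 4.268 ft
Q = (1.486/n)·A·R^(2/3)·S^(1/2) = (1.486/0.012) × 176.7 × 4.268^(2/3) × 0.0066^(1/2) = 4676 ft³/s
V = Q/A = 4676/176.7 = 26.47 ft/s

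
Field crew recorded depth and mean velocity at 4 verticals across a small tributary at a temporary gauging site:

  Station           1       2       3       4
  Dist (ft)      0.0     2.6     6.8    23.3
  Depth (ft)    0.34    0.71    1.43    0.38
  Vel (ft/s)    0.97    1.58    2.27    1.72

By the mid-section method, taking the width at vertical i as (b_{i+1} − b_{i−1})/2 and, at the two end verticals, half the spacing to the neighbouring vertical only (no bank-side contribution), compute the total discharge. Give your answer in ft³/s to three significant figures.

43.2 ft³/s

w_1 = (2.6 − 0.0)/2 = 1.3 ft; q_1 = 0.97 × 0.34 × 1.3 = 0.4287 ft³/s
w_2 = (6.8 − 0.0)/2 = 3.4 ft; q_2 = 1.58 × 0.71 × 3.4 = 3.814 ft³/s
w_3 = (23.3 − 2.6)/2 = 10.35 ft; q_3 = 2.27 × 1.43 × 10.35 = 33.60 ft³/s
w_4 = (23.3 − 6.8)/2 = 8.25 ft; q_4 = 1.72 × 0.38 × 8.25 = 5.392 ft³/s
Q = Σ qᵢ = 43.23 ft³/s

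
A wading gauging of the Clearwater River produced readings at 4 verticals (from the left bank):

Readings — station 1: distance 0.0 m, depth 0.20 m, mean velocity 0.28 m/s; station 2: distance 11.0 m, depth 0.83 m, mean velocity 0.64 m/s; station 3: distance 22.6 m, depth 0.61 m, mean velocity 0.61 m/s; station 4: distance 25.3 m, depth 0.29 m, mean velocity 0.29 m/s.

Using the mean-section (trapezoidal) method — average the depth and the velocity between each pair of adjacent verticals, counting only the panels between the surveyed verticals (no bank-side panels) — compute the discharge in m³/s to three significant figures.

8.37 m³/s

Panel 1-2: Δb = 11 m, d̄ = (0.20+0.83)/2 = 0.515, v̄ = (0.28+0.64)/2 = 0.46 → q = 11×0.515×0.46 = 2.606 m³/s
Panel 2-3: Δb = 11.6 m, d̄ = (0.83+0.61)/2 = 0.72, v̄ = (0.64+0.61)/2 = 0.625 → q = 11.6×0.72×0.625 = 5.220 m³/s
Panel 3-4: Δb = 2.7 m, d̄ = (0.61+0.29)/2 = 0.45, v̄ = (0.61+0.29)/2 = 0.45 → q = 2.7×0.45×0.45 = 0.5468 m³/s
Q = Σ q = 8.373 m³/s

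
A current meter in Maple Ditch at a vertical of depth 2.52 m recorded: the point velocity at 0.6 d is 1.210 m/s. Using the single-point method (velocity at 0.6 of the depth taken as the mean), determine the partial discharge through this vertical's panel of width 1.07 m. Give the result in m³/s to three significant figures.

v̄ = v₀.₆ = 1.210 m/s
q = v̄ × d × w = 1.210 × 2.52 × 1.07 = 3.263 m³/s

3.26 m³/s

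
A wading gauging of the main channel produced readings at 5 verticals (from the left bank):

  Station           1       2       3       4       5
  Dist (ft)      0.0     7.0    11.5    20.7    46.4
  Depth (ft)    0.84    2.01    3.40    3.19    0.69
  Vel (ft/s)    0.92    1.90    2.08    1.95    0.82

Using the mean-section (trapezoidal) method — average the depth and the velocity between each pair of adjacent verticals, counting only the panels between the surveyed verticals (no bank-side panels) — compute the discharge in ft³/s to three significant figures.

168 ft³/s

Panel 1-2: Δb = 7 ft, d̄ = (0.84+2.01)/2 = 1.425, v̄ = (0.92+1.90)/2 = 1.41 → q = 7×1.425×1.41 = 14.06 ft³/s
Panel 2-3: Δb = 4.5 ft, d̄ = (2.01+3.40)/2 = 2.705, v̄ = (1.90+2.08)/2 = 1.99 → q = 4.5×2.705×1.99 = 24.22 ft³/s
Panel 3-4: Δb = 9.2 ft, d̄ = (3.40+3.19)/2 = 3.295, v̄ = (2.08+1.95)/2 = 2.015 → q = 9.2×3.295×2.015 = 61.08 ft³/s
Panel 4-5: Δb = 25.7 ft, d̄ = (3.19+0.69)/2 = 1.94, v̄ = (1.95+0.82)/2 = 1.385 → q = 25.7×1.94×1.385 = 69.05 ft³/s
Q = Σ q = 168.4 ft³/s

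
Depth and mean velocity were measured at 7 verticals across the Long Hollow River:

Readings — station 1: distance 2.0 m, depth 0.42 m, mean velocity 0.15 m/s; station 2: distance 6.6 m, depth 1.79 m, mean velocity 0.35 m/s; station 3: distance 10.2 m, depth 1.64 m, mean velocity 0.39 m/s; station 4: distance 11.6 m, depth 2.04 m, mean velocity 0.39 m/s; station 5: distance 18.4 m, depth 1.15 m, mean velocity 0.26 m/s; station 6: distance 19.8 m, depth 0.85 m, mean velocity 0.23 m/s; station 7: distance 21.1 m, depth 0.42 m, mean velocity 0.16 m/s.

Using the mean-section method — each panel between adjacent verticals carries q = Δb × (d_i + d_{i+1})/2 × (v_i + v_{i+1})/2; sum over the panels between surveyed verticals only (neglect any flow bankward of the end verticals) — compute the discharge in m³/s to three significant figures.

8.59 m³/s

Panel 1-2: Δb = 4.6 m, d̄ = (0.42+1.79)/2 = 1.105, v̄ = (0.15+0.35)/2 = 0.25 → q = 4.6×1.105×0.25 = 1.271 m³/s
Panel 2-3: Δb = 3.6 m, d̄ = (1.79+1.64)/2 = 1.715, v̄ = (0.35+0.39)/2 = 0.37 → q = 3.6×1.715×0.37 = 2.284 m³/s
Panel 3-4: Δb = 1.4 m, d̄ = (1.64+2.04)/2 = 1.84, v̄ = (0.39+0.39)/2 = 0.39 → q = 1.4×1.84×0.39 = 1.005 m³/s
Panel 4-5: Δb = 6.8 m, d̄ = (2.04+1.15)/2 = 1.595, v̄ = (0.39+0.26)/2 = 0.325 → q = 6.8×1.595×0.325 = 3.525 m³/s
Panel 5-6: Δb = 1.4 m, d̄ = (1.15+0.85)/2 = 1, v̄ = (0.26+0.23)/2 = 0.245 → q = 1.4×1×0.245 = 0.3430 m³/s
Panel 6-7: Δb = 1.3 m, d̄ = (0.85+0.42)/2 = 0.635, v̄ = (0.23+0.16)/2 = 0.195 → q = 1.3×0.635×0.195 = 0.1610 m³/s
Q = Σ q = 8.589 m³/s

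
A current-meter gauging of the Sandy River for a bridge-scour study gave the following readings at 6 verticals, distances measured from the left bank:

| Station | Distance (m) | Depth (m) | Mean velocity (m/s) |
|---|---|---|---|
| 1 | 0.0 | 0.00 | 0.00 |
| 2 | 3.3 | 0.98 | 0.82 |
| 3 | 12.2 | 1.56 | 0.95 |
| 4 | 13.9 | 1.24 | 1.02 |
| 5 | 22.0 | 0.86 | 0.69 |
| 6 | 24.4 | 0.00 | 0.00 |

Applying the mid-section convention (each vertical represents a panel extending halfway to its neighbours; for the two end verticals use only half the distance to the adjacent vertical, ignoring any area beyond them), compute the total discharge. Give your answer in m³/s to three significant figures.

22.1 m³/s

w_2 = (12.2 − 0.0)/2 = 6.1 m; q_2 = 0.82 × 0.98 × 6.1 = 4.902 m³/s
w_3 = (13.9 − 3.3)/2 = 5.3 m; q_3 = 0.95 × 1.56 × 5.3 = 7.855 m³/s
w_4 = (22.0 − 12.2)/2 = 4.9 m; q_4 = 1.02 × 1.24 × 4.9 = 6.198 m³/s
w_5 = (24.4 − 13.9)/2 = 5.25 m; q_5 = 0.69 × 0.86 × 5.25 = 3.115 m³/s
Stations 1, 6 contribute zero (depth or velocity is 0).
Q = Σ qᵢ = 22.07 m³/s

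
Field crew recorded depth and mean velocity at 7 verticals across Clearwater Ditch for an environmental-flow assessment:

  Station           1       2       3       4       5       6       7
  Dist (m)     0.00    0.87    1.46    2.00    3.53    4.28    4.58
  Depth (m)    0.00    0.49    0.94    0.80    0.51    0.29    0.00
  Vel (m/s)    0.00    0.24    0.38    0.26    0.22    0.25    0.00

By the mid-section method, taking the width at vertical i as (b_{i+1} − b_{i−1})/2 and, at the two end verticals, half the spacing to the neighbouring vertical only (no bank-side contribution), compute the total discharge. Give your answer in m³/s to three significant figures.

0.669 m³/s

w_2 = (1.46 − 0.00)/2 = 0.73 m; q_2 = 0.24 × 0.49 × 0.73 = 0.08585 m³/s
w_3 = (2.00 − 0.87)/2 = 0.565 m; q_3 = 0.38 × 0.94 × 0.565 = 0.2018 m³/s
w_4 = (3.53 − 1.46)/2 = 1.035 m; q_4 = 0.26 × 0.80 × 1.035 = 0.2153 m³/s
w_5 = (4.28 − 2.00)/2 = 1.14 m; q_5 = 0.22 × 0.51 × 1.14 = 0.1279 m³/s
w_6 = (4.58 − 3.53)/2 = 0.525 m; q_6 = 0.25 × 0.29 × 0.525 = 0.03806 m³/s
Stations 1, 7 contribute zero (depth or velocity is 0).
Q = Σ qᵢ = 0.6689 m³/s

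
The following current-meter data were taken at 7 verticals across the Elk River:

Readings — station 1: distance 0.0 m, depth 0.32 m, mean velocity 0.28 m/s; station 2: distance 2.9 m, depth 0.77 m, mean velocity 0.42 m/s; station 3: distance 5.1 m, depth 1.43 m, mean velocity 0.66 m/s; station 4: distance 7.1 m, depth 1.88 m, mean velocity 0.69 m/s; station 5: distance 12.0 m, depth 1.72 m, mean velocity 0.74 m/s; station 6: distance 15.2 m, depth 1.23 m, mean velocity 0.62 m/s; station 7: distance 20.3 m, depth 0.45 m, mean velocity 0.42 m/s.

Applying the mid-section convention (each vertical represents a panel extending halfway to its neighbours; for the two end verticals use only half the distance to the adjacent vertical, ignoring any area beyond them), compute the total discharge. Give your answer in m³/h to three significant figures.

w_1 = (2.9 − 0.0)/2 = 1.45 m; q_1 = 0.28 × 0.32 × 1.45 = 0.1299 m³/s
w_2 = (5.1 − 0.0)/2 = 2.55 m; q_2 = 0.42 × 0.77 × 2.55 = 0.8247 m³/s
w_3 = (7.1 − 2.9)/2 = 2.1 m; q_3 = 0.66 × 1.43 × 2.1 = 1.982 m³/s
w_4 = (12.0 − 5.1)/2 = 3.45 m; q_4 = 0.69 × 1.88 × 3.45 = 4.475 m³/s
w_5 = (15.2 − 7.1)/2 = 4.05 m; q_5 = 0.74 × 1.72 × 4.05 = 5.155 m³/s
w_6 = (20.3 − 12.0)/2 = 4.15 m; q_6 = 0.62 × 1.23 × 4.15 = 3.165 m³/s
w_7 = (20.3 − 15.2)/2 = 2.55 m; q_7 = 0.42 × 0.45 × 2.55 = 0.4820 m³/s
Q = Σ qᵢ = 16.21 m³/s
= 16.21 × 3600 = 58370 m³/h

58400 m³/h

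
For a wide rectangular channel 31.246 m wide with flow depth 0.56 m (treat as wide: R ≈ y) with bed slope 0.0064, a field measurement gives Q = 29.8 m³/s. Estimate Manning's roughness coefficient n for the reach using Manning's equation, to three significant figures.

A = b·y = 31.246 × 0.56 = 17.50 m²
Wide channel: R ≈ y = 0.56 m
n = (1/Q)·A·R^(2/3)·S^(1/2) = (1/29.8) × 17.50 × 0.6794 × 0.08000 = 0.03191

0.0319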